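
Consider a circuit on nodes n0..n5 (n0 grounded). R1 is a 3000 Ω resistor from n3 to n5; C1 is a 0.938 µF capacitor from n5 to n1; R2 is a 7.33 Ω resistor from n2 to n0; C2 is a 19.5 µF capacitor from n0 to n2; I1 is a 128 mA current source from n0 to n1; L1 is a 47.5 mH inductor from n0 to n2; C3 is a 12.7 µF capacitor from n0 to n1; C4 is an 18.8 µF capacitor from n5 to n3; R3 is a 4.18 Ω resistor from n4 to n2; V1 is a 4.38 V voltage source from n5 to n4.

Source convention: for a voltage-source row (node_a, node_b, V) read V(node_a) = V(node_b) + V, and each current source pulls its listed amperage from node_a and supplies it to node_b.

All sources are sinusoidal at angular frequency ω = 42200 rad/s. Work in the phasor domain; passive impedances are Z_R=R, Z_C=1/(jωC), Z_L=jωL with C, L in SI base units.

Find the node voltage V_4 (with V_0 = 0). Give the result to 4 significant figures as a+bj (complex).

Element admittances at ω=42200 rad/s:
  Y(R1) = 0.0003333+0.000j S between n3,n5
  Y(C1) = 0.000+0.03958j S between n5,n1
  Y(R2) = 0.1364+0.000j S between n2,n0
  Y(C2) = 0.000+0.8229j S between n0,n2
  I1: injects 0.128 A into n1 (from n0)
  Y(L1) = 0.000-0.0004989j S between n0,n2
  Y(C3) = 0.000+0.5359j S between n0,n1
  Y(C4) = 0.000+0.7934j S between n5,n3
  Y(R3) = 0.2392+0.000j S between n4,n2
  V1: constraint V(n5)−V(n4) = 4.38
Assemble and solve the 6×6 MNA system:
  V(n1)=0.2843-0.2670j  V(n2)=-0.1833-0.01202j  V(n3)=4.134-0.6489j  V(n4)=-0.2465-0.6489j  V(n5)=4.134-0.6489j
  i(V1)=-0.01512-0.1524j

-0.2465-0.6489j V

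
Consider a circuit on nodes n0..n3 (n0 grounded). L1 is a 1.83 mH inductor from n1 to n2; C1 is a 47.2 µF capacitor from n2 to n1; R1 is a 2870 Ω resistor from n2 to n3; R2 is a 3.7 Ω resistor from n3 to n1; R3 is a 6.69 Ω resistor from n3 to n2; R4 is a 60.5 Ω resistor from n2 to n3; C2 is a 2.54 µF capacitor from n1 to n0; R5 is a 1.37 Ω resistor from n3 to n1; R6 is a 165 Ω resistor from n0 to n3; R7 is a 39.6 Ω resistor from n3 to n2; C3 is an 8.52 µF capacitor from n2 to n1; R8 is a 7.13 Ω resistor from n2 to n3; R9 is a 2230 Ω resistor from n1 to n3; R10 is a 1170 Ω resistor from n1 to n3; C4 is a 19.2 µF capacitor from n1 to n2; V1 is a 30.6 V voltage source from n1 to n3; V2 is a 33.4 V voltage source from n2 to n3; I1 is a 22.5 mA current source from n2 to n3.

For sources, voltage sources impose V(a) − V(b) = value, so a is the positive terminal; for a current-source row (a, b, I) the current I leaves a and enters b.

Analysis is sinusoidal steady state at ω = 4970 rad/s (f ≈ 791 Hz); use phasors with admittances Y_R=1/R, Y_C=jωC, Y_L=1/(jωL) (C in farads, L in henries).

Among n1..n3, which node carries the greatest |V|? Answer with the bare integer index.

MNA unknowns: 3 node voltages V₁..V_3 plus 2 source currents (V1, V2)
L1: Y=0.000-0.1099j on G[1,2]
C1: Y=0.000+0.2346j on G[2,1]
R1: Y=0.0003484+0.000j on G[2,3]
R2: Y=0.2703+0.000j on G[3,1]
R3: Y=0.1495+0.000j on G[3,2]
R4: Y=0.01653+0.000j on G[2,3]
C2: Y=0.000+0.01262j on G[1,0]
R5: Y=0.7299+0.000j on G[3,1]
R6: Y=0.006061+0.000j on G[0,3]
R7: Y=0.02525+0.000j on G[3,2]
C3: Y=0.000+0.04234j on G[2,1]
R8: Y=0.1403+0.000j on G[2,3]
R9: Y=0.0004484+0.000j on G[1,3]
R10: Y=0.0008547+0.000j on G[1,3]
C4: Y=0.000+0.09542j on G[1,2]
V1: row V1−V3=30.6, i_V1 at 1,3
V2: row V2−V3=33.4, i_V2 at 2,3
I1: z[2]−=0.0225, z[3]+=0.0225
solve → V1=5.732-11.94j, V2=8.532-11.94j, V3=-24.87-11.94j
aux → i_V1=-30.80+0.6624j, i_V2=-11.11-0.7347j

3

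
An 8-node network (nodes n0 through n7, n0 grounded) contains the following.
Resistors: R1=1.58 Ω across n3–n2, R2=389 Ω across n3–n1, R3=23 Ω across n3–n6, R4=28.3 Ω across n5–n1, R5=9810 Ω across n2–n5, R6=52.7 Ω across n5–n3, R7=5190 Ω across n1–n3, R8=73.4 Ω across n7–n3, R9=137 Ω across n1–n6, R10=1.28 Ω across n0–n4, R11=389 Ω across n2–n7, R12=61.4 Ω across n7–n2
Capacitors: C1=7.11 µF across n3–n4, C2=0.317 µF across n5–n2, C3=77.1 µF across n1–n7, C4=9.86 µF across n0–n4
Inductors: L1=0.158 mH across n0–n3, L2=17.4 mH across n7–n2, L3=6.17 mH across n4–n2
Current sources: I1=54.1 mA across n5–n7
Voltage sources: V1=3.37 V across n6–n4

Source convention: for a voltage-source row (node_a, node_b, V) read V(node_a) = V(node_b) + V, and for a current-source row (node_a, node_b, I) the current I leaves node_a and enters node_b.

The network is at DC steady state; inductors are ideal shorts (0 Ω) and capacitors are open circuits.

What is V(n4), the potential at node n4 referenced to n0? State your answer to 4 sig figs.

MNA unknowns: 7 node voltages V₁..V_7 plus 4 source currents (L1, L2, L3, V1)
R1: Y=0.6329 on G[3,2]
C1: Y=0.000 on G[3,4]
L1: row V0−V3=0, i_L1 at 0,3
R2: Y=0.002571 on G[3,1]
I1: z[5]−=0.0541, z[7]+=0.0541
R3: Y=0.04348 on G[3,6]
C2: Y=0.000 on G[5,2]
L2: row V7−V2=0, i_L2 at 7,2
R4: Y=0.03534 on G[5,1]
R5: Y=0.0001019 on G[2,5]
R6: Y=0.01898 on G[5,3]
C3: Y=0.000 on G[1,7]
R7: Y=0.0001927 on G[1,3]
R8: Y=0.01362 on G[7,3]
R9: Y=0.007299 on G[1,6]
R10: Y=0.7812 on G[0,4]
C4: Y=0.000 on G[0,4]
R11: Y=0.002571 on G[2,7]
L3: row V4−V2=0, i_L3 at 4,2
R12: Y=0.01629 on G[7,2]
V1: row V6−V4=3.37, i_V1 at 6,4
solve → V1=-0.4960, V2=-0.08168, V3=0.000, V4=-0.08168, V5=-1.316, V6=3.288, V7=-0.08168
aux → i_L1=-0.06381, i_L2=0.05521, i_L3=-0.1068, i_V1=-0.1706

-0.08168 V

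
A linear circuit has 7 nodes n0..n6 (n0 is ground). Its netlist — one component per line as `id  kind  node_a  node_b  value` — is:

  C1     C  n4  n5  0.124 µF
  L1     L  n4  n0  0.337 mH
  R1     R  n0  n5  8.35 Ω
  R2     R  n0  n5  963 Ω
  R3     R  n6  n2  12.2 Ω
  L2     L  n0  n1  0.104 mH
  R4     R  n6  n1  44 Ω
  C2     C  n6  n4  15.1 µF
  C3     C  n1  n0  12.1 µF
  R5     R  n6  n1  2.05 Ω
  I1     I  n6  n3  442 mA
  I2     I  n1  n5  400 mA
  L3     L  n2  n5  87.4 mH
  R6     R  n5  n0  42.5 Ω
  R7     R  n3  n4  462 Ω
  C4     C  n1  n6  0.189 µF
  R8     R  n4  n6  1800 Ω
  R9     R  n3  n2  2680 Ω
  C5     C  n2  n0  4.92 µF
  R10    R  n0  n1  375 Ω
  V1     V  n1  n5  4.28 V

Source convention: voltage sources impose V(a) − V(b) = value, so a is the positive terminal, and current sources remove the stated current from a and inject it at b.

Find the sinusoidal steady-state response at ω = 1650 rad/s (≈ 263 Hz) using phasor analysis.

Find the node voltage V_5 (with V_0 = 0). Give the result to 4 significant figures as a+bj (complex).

-4.282+0.04195j V

MNA unknowns: 6 node voltages V₁..V_6 plus 1 source current (V1)
C1: Y=0.000+0.0002046j on G[4,5]
L1: Y=0.000-1.798j on G[4,0]
R1: Y=0.1198+0.000j on G[0,5]
R2: Y=0.001038+0.000j on G[0,5]
R3: Y=0.08197+0.000j on G[6,2]
L2: Y=0.000-5.828j on G[0,1]
R4: Y=0.02273+0.000j on G[6,1]
C2: Y=0.000+0.02491j on G[6,4]
C3: Y=0.000+0.01997j on G[1,0]
R5: Y=0.4878+0.000j on G[6,1]
I1: z[6]−=0.442, z[3]+=0.442
I2: z[1]−=0.4, z[5]+=0.4
L3: Y=0.000-0.006934j on G[2,5]
R6: Y=0.02353+0.000j on G[5,0]
R7: Y=0.002165+0.000j on G[3,4]
C4: Y=0.000+0.0003119j on G[1,6]
R8: Y=0.0005556+0.000j on G[4,6]
R9: Y=0.0003731+0.000j on G[3,2]
C5: Y=0.000+0.008118j on G[2,0]
R10: Y=0.002667+0.000j on G[0,1]
V1: row V1−V5=4.28, i_V1 at 1,5
solve → V1=-0.002223+0.04195j, V2=0.06173+0.4973j, V3=174.2+0.2526j, V4=0.01089+0.2104j, V5=-4.282+0.04195j, V6=-0.7417+0.1370j
aux → i_V1=-1.021+0.03530j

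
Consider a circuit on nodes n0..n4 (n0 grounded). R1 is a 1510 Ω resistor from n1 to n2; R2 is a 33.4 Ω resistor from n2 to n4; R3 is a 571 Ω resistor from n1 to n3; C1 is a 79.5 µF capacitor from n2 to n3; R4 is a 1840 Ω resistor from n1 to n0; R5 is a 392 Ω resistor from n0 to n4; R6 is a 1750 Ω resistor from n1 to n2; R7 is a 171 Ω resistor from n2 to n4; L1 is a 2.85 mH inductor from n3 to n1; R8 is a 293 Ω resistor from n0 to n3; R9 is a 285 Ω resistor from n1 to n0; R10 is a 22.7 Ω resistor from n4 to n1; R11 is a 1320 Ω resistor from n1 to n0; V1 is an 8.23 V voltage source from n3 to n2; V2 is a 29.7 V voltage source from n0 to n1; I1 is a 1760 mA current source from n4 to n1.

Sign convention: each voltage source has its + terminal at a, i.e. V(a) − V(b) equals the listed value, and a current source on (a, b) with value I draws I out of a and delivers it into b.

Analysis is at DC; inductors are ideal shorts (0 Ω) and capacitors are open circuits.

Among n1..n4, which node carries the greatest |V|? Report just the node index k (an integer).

Apply KCL at each of the 4 non-ground nodes and solve the resulting linear system.
Node n1: branches {R1, R3, R4, R6, L1, R9, R10, R11, V2, I1} → V_1 = -29.70
Node n2: branches {R1, R2, C1, R6, R7, V1} → V_2 = -37.93
Node n3: branches {R3, C1, L1, R8, V1} → V_3 = -29.70
Node n4: branches {R2, R5, R7, R10, I1} → V_4 = -53.72
Source currents: i(L1)=-0.4535, i(V1)=0.5548, i(V2)=-0.3812

4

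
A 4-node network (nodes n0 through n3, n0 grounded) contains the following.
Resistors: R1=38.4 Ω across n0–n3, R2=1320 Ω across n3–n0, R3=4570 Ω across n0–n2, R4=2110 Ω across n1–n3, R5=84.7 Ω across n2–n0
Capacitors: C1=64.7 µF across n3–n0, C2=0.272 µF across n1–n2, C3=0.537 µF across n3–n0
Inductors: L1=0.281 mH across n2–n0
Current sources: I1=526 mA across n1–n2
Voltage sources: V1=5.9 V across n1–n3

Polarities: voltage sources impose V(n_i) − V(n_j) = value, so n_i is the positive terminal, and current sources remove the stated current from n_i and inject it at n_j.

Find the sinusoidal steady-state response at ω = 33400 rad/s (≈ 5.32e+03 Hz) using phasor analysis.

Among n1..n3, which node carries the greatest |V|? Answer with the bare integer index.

Element admittances at ω=33400 rad/s:
  Y(R1) = 0.02604+0.000j S between n0,n3
  Y(R2) = 0.0007576+0.000j S between n3,n0
  Y(R3) = 0.0002188+0.000j S between n0,n2
  Y(R4) = 0.0004739+0.000j S between n1,n3
  Y(R5) = 0.01181+0.000j S between n2,n0
  Y(C1) = 0.000+2.161j S between n3,n0
  Y(L1) = 0.000-0.1065j S between n2,n0
  I1: injects 0.526 A into n2 (from n1)
  Y(C2) = 0.000+0.009085j S between n1,n2
  Y(C3) = 0.000+0.01794j S between n3,n0
  V1: constraint V(n1)−V(n3) = 5.9
Assemble and solve the 4×4 MNA system:
  V(n1)=5.873+0.2623j  V(n2)=0.1137+5.358j  V(n3)=-0.02724+0.2623j
  i(V1)=-0.5751-0.05232j

1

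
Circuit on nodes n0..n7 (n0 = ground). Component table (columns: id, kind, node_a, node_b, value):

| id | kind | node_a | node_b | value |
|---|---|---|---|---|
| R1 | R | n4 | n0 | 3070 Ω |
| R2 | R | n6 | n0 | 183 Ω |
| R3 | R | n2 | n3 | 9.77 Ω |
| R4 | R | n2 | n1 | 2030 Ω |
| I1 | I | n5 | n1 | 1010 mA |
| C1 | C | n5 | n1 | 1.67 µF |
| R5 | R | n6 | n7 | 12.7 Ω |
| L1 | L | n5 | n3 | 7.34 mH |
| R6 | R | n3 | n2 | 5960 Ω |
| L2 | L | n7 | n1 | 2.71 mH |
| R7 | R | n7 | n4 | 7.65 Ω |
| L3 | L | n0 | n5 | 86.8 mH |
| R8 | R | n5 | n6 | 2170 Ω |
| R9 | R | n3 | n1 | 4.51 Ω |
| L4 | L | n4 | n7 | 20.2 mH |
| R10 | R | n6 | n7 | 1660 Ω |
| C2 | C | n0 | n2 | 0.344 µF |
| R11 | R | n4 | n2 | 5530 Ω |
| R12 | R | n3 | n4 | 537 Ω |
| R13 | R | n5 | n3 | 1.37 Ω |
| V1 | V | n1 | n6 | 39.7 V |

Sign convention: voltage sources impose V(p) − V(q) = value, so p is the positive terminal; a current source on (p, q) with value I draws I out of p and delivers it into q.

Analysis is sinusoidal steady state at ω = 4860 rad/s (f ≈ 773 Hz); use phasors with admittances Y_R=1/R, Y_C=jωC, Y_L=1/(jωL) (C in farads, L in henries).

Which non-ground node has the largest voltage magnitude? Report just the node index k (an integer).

1

MNA unknowns: 7 node voltages V₁..V_7 plus 1 source current (V1)
R1: Y=0.0003257+0.000j on G[4,0]
R2: Y=0.005464+0.000j on G[6,0]
R3: Y=0.1024+0.000j on G[2,3]
R4: Y=0.0004926+0.000j on G[2,1]
I1: z[5]−=1.01, z[1]+=1.01
C1: Y=0.000+0.008116j on G[5,1]
R5: Y=0.07874+0.000j on G[6,7]
L1: Y=0.000-0.02803j on G[5,3]
R6: Y=0.0001678+0.000j on G[3,2]
L2: Y=0.000-0.07593j on G[7,1]
R7: Y=0.1307+0.000j on G[7,4]
L3: Y=0.000-0.002371j on G[0,5]
R8: Y=0.0004608+0.000j on G[5,6]
R9: Y=0.2217+0.000j on G[3,1]
L4: Y=0.000-0.01019j on G[4,7]
R10: Y=0.0006024+0.000j on G[6,7]
C2: Y=0.000+0.001672j on G[0,2]
R11: Y=0.0001808+0.000j on G[4,2]
R12: Y=0.001862+0.000j on G[3,4]
R13: Y=0.7299+0.000j on G[5,3]
V1: row V1−V6=39.7, i_V1 at 1,6
solve → V1=37.86+4.463j, V2=33.15+4.032j, V3=33.09+4.603j, V4=17.22-14.56j, V5=31.67+4.720j, V6=-1.840+4.463j, V7=17.04-14.91j
aux → i_V1=-1.523+1.561j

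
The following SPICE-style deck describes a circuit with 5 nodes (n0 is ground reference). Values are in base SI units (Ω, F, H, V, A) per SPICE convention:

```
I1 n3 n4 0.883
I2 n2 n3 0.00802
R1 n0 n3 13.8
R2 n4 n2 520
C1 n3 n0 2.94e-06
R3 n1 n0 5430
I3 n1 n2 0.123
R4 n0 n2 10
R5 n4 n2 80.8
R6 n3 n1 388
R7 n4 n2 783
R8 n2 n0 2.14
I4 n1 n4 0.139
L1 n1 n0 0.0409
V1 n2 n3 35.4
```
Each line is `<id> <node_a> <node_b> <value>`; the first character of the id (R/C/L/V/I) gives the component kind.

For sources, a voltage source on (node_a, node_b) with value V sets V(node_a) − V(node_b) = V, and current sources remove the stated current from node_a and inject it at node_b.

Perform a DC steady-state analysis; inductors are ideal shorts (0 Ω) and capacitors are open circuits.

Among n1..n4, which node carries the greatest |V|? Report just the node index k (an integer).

4

Apply KCL at each of the 4 non-ground nodes and solve the resulting linear system.
Node n1: branches {R3, I3, R6, I4, L1} → V_1 = 0.000
Node n2: branches {I2, R2, I3, R4, R5, R7, R8, V1} → V_2 = 4.544
Node n3: branches {I1, I2, R1, C1, R6, V1} → V_3 = -30.86
Node n4: branches {I1, R2, R5, R7, I4} → V_4 = 70.16
Source currents: i(L1)=-0.3415, i(V1)=-1.441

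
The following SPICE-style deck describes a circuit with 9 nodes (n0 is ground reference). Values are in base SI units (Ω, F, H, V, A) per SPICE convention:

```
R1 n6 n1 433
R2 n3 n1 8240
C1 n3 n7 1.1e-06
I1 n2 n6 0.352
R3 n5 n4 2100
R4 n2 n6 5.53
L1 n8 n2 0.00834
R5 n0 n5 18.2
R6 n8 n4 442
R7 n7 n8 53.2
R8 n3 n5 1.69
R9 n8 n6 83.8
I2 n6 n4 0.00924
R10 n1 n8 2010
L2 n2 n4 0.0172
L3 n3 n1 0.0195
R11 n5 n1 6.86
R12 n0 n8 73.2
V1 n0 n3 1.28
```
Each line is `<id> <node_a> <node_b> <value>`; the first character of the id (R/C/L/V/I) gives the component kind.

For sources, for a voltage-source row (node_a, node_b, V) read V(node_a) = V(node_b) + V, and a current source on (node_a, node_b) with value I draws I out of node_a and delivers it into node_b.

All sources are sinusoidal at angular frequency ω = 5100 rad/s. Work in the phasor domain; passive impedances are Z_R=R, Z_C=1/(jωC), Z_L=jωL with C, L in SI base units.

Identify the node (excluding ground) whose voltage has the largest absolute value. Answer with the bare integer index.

2

Element admittances at ω=5100 rad/s:
  Y(R1) = 0.002309+0.000j S between n6,n1
  Y(R2) = 0.0001214+0.000j S between n3,n1
  Y(C1) = 0.000+0.005610j S between n3,n7
  I1: injects 0.352 A into n6 (from n2)
  Y(R3) = 0.0004762+0.000j S between n5,n4
  Y(R4) = 0.1808+0.000j S between n2,n6
  Y(L1) = 0.000-0.02351j S between n8,n2
  Y(R5) = 0.05495+0.000j S between n0,n5
  Y(R6) = 0.002262+0.000j S between n8,n4
  Y(R7) = 0.01880+0.000j S between n7,n8
  Y(R8) = 0.5917+0.000j S between n3,n5
  Y(R9) = 0.01193+0.000j S between n8,n6
  I2: injects 0.00924 A into n4 (from n6)
  Y(R10) = 0.0004975+0.000j S between n1,n8
  Y(L2) = 0.000-0.01140j S between n2,n4
  Y(L3) = 0.000-0.01006j S between n3,n1
  Y(R11) = 0.1458+0.000j S between n5,n1
  Y(R12) = 0.01366+0.000j S between n0,n8
  V1: constraint V(n0)−V(n3) = 1.28
Assemble and solve the 9×9 MNA system:
  V(n1)=-1.130-0.004984j  V(n2)=-0.9625-0.9471j  V(n3)=-1.280+0.000j  V(n4)=-0.9507-0.05522j  V(n5)=-1.164-0.0009495j  V(n6)=0.8211-0.8857j  V(n7)=-0.5949-0.3306j  V(n8)=-0.4962-0.1262j
  i(V1)=-0.07071-0.001776j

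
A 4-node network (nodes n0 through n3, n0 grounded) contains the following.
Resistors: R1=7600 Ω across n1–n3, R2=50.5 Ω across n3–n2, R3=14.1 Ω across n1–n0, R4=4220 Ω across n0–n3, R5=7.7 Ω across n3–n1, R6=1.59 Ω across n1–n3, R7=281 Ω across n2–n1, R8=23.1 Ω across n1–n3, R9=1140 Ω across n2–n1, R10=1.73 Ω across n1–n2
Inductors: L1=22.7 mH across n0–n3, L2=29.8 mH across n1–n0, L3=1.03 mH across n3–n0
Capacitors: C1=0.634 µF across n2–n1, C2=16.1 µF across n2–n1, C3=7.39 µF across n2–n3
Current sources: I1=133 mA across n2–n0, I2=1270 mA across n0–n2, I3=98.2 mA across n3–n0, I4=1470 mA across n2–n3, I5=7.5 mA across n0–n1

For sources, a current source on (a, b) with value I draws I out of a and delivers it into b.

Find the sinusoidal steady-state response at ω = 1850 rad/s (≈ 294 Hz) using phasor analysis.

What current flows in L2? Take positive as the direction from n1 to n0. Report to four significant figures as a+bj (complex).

Element admittances at ω=1850 rad/s:
  Y(R1) = 0.0001316+0.000j S between n1,n3
  Y(L1) = 0.000-0.02381j S between n0,n3
  Y(C1) = 0.000+0.001173j S between n2,n1
  Y(C2) = 0.000+0.02978j S between n2,n1
  Y(C3) = 0.000+0.01367j S between n2,n3
  I1: injects 0.133 A into n0 (from n2)
  Y(R2) = 0.01980+0.000j S between n3,n2
  Y(L2) = 0.000-0.01814j S between n1,n0
  Y(L3) = 0.000-0.5248j S between n3,n0
  Y(R3) = 0.07092+0.000j S between n1,n0
  Y(R4) = 0.0002370+0.000j S between n0,n3
  I2: injects 1.27 A into n2 (from n0)
  Y(R5) = 0.1299+0.000j S between n3,n1
  Y(R6) = 0.6289+0.000j S between n1,n3
  Y(R7) = 0.003559+0.000j S between n2,n1
  Y(R8) = 0.04329+0.000j S between n1,n3
  I3: injects 0.0982 A into n0 (from n3)
  Y(R9) = 0.0008772+0.000j S between n2,n1
  Y(R10) = 0.5780+0.000j S between n1,n2
  I4: injects 1.47 A into n3 (from n2)
  I5: injects 0.0075 A into n1 (from n0)
Assemble and solve the 3×3 MNA system:
  V(n1)=-0.1767+1.734j  V(n2)=-0.7154+1.787j  V(n3)=0.2308+1.873j

0.03145+0.003205j A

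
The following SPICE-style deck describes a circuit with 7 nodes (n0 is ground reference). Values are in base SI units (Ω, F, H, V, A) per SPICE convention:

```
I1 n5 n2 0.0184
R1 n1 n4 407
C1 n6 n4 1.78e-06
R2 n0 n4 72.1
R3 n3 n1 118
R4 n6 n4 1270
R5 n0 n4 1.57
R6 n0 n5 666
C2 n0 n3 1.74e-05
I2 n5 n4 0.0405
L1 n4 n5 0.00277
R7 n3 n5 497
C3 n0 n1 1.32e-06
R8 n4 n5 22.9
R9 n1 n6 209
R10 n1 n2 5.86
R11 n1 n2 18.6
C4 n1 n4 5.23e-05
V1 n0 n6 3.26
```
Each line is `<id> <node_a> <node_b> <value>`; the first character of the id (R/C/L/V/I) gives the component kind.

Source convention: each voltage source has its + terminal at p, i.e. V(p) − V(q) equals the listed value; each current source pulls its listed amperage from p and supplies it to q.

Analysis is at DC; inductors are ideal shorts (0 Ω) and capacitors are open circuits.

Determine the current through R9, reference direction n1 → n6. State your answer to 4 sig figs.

Apply KCL at each of the 6 non-ground nodes and solve the resulting linear system.
Node n1: branches {R1, R3, C3, R9, R10, R11, C4} → V_1 = 0.3021
Node n2: branches {I1, R10, R11} → V_2 = 0.3841
Node n3: branches {R3, C2, R7} → V_3 = 0.2384
Node n4: branches {R1, C1, R2, R4, R5, I2, L1, R8, C4} → V_4 = -0.03003
Node n5: branches {I1, R6, I2, L1, R7, R8} → V_5 = -0.03003
Node n6: branches {C1, R4, R9, V1} → V_6 = -3.260
Source currents: i(L1)=0.05831, i(V1)=-0.01959

0.01704 A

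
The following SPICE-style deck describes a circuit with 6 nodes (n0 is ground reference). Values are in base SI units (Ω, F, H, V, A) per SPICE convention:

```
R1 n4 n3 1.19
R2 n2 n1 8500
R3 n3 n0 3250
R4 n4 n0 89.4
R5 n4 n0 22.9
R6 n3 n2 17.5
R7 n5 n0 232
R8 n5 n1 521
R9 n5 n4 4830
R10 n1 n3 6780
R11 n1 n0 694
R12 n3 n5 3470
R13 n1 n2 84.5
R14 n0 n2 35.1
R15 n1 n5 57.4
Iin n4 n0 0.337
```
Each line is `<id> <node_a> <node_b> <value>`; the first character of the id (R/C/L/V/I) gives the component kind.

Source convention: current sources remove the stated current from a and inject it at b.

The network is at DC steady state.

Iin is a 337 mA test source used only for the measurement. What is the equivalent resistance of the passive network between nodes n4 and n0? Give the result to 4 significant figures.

Element admittances at DC:
  Y(R1) = 0.8403 S between n4,n3
  Y(R2) = 0.0001176 S between n2,n1
  Y(R3) = 0.0003077 S between n3,n0
  Y(R4) = 0.01119 S between n4,n0
  Y(R5) = 0.04367 S between n4,n0
  Y(R6) = 0.05714 S between n3,n2
  Y(R7) = 0.004310 S between n5,n0
  Y(R8) = 0.001919 S between n5,n1
  Y(R9) = 0.0002070 S between n5,n4
  Y(R10) = 0.0001475 S between n1,n3
  Y(R11) = 0.001441 S between n1,n0
  Y(R12) = 0.0002882 S between n3,n5
  Y(R13) = 0.01183 S between n1,n2
  Y(R14) = 0.02849 S between n0,n2
  Y(R15) = 0.01742 S between n1,n5
  Iin: injects 0.337 A into n0 (from n4)
Assemble and solve the 5×5 MNA system:
  V(n1)=-2.067  V(n2)=-2.807  V(n3)=-4.361  V(n4)=-4.470  V(n5)=-1.746

R_eq = 13.26 Ω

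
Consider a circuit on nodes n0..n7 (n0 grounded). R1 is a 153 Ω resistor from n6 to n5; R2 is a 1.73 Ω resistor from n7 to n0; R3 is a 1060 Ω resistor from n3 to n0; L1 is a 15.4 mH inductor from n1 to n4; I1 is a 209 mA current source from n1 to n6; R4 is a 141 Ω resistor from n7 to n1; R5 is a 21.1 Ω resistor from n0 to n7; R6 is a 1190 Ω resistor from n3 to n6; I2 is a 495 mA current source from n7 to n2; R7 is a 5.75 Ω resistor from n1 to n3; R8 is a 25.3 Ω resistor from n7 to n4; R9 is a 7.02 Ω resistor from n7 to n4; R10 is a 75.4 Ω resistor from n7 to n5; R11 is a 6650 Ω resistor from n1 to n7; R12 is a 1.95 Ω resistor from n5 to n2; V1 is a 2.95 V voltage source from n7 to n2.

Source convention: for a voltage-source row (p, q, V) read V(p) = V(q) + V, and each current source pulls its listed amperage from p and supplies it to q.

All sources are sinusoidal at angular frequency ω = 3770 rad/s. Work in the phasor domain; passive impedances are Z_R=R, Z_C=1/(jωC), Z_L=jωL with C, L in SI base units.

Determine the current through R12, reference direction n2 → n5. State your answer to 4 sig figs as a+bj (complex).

-0.2171+0.005705j A

Element admittances at ω=3770 rad/s:
  Y(R1) = 0.006536+0.000j S between n6,n5
  Y(R2) = 0.5780+0.000j S between n7,n0
  Y(R3) = 0.0009434+0.000j S between n3,n0
  Y(L1) = 0.000-0.01722j S between n1,n4
  I1: injects 0.209 A into n6 (from n1)
  Y(R4) = 0.007092+0.000j S between n7,n1
  Y(R5) = 0.04739+0.000j S between n0,n7
  Y(R6) = 0.0008403+0.000j S between n3,n6
  I2: injects 0.495 A into n2 (from n7)
  Y(R7) = 0.1739+0.000j S between n1,n3
  Y(R8) = 0.03953+0.000j S between n7,n4
  Y(R9) = 0.1425+0.000j S between n7,n4
  Y(R10) = 0.01326+0.000j S between n7,n5
  Y(R11) = 0.0001504+0.000j S between n1,n7
  Y(R12) = 0.5128+0.000j S between n5,n2
  V1: constraint V(n7)−V(n2) = 2.95
Assemble and solve the 8×8 MNA system:
  V(n1)=-4.894-7.936j  V(n2)=-2.943+0.01186j  V(n3)=-4.722-7.860j  V(n4)=-0.7820+0.4011j  V(n5)=-2.520+0.0007302j  V(n6)=25.56-0.8947j  V(n7)=0.007123+0.01186j
  i(V1)=-0.7121+0.005705j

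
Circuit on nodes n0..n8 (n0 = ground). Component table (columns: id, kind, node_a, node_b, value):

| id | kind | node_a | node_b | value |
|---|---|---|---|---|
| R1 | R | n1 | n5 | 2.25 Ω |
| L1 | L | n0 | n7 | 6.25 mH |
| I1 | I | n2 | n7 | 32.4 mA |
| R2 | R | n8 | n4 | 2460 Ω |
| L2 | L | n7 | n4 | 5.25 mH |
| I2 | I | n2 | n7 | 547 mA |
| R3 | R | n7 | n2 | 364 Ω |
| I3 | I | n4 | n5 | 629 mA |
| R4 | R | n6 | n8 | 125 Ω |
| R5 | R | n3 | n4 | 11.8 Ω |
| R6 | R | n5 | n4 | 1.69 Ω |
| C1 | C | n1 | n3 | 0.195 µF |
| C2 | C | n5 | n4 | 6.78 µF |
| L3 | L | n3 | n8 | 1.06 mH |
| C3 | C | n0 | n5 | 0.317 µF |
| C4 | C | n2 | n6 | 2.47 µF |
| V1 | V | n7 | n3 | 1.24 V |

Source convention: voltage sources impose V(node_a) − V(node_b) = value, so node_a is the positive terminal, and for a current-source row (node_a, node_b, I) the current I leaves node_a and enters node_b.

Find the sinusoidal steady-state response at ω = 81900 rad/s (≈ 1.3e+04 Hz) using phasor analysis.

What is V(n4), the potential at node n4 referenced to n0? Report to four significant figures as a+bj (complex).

MNA unknowns: 8 node voltages V₁..V_8 plus 1 source current (V1)
R1: Y=0.4444+0.000j on G[1,5]
L1: Y=0.000-0.001954j on G[0,7]
I1: z[2]−=0.0324, z[7]+=0.0324
R2: Y=0.0004065+0.000j on G[8,4]
L2: Y=0.000-0.002326j on G[7,4]
I2: z[2]−=0.547, z[7]+=0.547
R3: Y=0.002747+0.000j on G[7,2]
I3: z[4]−=0.629, z[5]+=0.629
R4: Y=0.008000+0.000j on G[6,8]
R5: Y=0.08475+0.000j on G[3,4]
R6: Y=0.5917+0.000j on G[5,4]
C1: Y=0.000+0.01597j on G[1,3]
C2: Y=0.000+0.5553j on G[5,4]
L3: Y=0.000-0.01152j on G[3,8]
C3: Y=0.000+0.02596j on G[0,5]
C4: Y=0.000+0.2023j on G[2,6]
V1: row V7−V3=1.24, i_V1 at 7,3
solve → V1=0.03945+0.05429j, V2=-59.04-24.19j, V3=-0.3160+0.8913j, V4=-0.4790+0.5944j, V5=0.06953+0.06707j, V6=-59.38-26.24j, V7=0.9240+0.8913j, V8=-7.550-34.86j
aux → i_V1=0.4122-0.06385j

-0.4790+0.5944j V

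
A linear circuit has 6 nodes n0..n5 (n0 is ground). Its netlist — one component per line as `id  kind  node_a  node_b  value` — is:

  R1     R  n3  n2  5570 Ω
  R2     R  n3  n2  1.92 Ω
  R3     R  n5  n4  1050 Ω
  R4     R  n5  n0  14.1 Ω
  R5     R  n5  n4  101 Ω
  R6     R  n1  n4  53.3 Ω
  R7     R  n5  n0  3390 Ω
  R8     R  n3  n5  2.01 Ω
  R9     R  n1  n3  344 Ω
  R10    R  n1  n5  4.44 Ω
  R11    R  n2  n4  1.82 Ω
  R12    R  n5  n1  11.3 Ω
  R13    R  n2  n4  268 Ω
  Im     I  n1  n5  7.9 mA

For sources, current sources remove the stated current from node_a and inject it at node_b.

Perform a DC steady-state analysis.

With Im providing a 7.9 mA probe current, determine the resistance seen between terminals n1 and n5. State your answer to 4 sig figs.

Element admittances at DC:
  Y(R1) = 0.0001795 S between n3,n2
  Y(R2) = 0.5208 S between n3,n2
  Y(R3) = 0.0009524 S between n5,n4
  Y(R4) = 0.07092 S between n5,n0
  Y(R5) = 0.009901 S between n5,n4
  Y(R6) = 0.01876 S between n1,n4
  Y(R7) = 0.0002950 S between n5,n0
  Y(R8) = 0.4975 S between n3,n5
  Y(R9) = 0.002907 S between n1,n3
  Y(R10) = 0.2252 S between n1,n5
  Y(R11) = 0.5495 S between n2,n4
  Y(R12) = 0.08850 S between n5,n1
  Y(R13) = 0.003731 S between n2,n4
  Im: injects 0.0079 A into n5 (from n1)
Assemble and solve the 5×5 MNA system:
  V(n1)=-0.02369  V(n2)=-0.001613  V(n3)=-0.0008901  V(n4)=-0.002294  V(n5)=0.000

R_eq = 2.999 Ω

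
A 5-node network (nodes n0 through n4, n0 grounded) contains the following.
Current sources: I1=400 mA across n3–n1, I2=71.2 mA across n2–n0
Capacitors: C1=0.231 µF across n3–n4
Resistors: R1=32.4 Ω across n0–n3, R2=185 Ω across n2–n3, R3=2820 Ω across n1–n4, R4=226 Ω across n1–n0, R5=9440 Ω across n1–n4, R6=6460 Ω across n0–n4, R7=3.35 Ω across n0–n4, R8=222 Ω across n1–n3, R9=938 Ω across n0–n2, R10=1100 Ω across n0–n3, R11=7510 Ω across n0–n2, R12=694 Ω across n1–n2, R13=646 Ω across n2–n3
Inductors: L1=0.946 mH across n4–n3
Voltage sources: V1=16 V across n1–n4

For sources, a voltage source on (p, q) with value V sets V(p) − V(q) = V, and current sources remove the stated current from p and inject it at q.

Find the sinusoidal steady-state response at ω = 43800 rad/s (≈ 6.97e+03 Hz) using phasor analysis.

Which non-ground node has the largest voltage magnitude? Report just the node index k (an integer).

1

Apply KCL at each of the 4 non-ground nodes and solve the resulting linear system.
Node n1: branches {I1, R3, R4, R5, R8, R12, V1} → V_1 = 16.43+0.3347j
Node n2: branches {I2, R2, R9, R11, R12, R13} → V_2 = -10.88-2.203j
Node n3: branches {I1, C1, R1, R2, L1, R8, R10, R13} → V_3 = -8.173-3.109j
Node n4: branches {C1, L1, R3, R5, R6, R7, V1} → V_4 = 0.4314+0.3347j
Source currents: i(V1)=0.1697-0.02065j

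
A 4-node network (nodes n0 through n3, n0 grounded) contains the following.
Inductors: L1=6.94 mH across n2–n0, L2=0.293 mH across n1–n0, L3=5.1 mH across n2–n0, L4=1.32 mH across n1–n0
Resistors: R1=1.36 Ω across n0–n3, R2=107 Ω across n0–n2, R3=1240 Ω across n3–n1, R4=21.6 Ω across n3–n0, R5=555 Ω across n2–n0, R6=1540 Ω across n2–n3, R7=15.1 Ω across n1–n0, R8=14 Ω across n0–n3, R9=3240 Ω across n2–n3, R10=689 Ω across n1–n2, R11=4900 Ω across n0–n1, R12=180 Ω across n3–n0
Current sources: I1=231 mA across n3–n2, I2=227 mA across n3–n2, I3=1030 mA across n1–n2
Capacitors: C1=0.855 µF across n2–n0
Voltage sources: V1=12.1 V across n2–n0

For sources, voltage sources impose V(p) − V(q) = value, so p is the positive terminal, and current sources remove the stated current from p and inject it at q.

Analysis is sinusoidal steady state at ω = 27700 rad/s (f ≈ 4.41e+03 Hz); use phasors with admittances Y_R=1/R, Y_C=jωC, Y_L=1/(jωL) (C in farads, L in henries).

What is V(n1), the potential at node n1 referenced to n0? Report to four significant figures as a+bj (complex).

Apply KCL at each of the 3 non-ground nodes and solve the resulting linear system.
Node n1: branches {L2, R3, R7, R10, L4, R11, I3} → V_1 = -2.540-5.568j
Node n2: branches {L1, R2, L3, R5, R6, I1, C1, R9, R10, I2, I3, V1} → V_2 = 12.10+0.000j
Node n3: branches {R1, R3, R4, R6, I1, R8, R9, I2, R12} → V_3 = -0.5213-0.005220j
Source currents: i(V1)=1.320-0.1461j

-2.540-5.568j V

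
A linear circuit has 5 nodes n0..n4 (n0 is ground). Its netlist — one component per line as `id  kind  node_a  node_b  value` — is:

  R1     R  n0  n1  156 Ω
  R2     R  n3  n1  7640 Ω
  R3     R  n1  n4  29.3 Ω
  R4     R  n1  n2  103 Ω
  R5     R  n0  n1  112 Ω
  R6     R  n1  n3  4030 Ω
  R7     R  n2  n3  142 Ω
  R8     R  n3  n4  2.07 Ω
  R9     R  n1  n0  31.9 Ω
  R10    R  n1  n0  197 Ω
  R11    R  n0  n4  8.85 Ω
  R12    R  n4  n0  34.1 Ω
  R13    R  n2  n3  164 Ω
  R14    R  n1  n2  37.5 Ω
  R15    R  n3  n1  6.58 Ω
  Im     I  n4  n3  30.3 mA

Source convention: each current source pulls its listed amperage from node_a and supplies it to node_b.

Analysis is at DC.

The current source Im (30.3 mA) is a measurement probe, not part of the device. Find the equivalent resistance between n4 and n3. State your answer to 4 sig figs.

R_eq = 1.876 Ω

Apply KCL at each of the 4 non-ground nodes and solve the resulting linear system.
Node n1: branches {R1, R2, R3, R4, R5, R6, R9, R10, R14, R15} → V_1 = 0.02885
Node n2: branches {R4, R7, R13, R14} → V_2 = 0.03350
Node n3: branches {R2, R6, R7, R8, R13, R15, Im} → V_3 = 0.04636
Node n4: branches {R3, R8, R11, R12, Im} → V_4 = -0.01049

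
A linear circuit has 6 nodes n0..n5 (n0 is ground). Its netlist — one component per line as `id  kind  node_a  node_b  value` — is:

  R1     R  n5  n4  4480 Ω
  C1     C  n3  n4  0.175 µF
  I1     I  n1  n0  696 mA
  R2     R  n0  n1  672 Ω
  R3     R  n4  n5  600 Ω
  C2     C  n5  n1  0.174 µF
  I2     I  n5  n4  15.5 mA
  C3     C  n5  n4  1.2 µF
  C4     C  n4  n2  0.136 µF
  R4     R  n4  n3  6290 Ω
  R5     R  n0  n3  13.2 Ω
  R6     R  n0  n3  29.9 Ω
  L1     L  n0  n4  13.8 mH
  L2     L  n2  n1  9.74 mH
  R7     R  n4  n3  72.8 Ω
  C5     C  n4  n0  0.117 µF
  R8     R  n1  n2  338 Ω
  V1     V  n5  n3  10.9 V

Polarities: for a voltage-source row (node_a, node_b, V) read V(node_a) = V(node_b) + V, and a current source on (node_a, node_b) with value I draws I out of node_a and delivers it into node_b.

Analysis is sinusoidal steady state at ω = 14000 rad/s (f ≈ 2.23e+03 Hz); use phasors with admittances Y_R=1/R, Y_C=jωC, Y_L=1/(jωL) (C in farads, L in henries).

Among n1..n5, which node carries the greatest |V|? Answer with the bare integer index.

Element admittances at ω=14000 rad/s:
  Y(R1) = 0.0002232+0.000j S between n5,n4
  Y(C1) = 0.000+0.002450j S between n3,n4
  I1: injects 0.696 A into n0 (from n1)
  Y(R2) = 0.001488+0.000j S between n0,n1
  Y(R3) = 0.001667+0.000j S between n4,n5
  Y(C2) = 0.000+0.002436j S between n5,n1
  I2: injects 0.0155 A into n4 (from n5)
  Y(C3) = 0.000+0.01680j S between n5,n4
  Y(C4) = 0.000+0.001904j S between n4,n2
  Y(R4) = 0.0001590+0.000j S between n4,n3
  Y(R5) = 0.07576+0.000j S between n0,n3
  Y(R6) = 0.03344+0.000j S between n0,n3
  Y(L1) = 0.000-0.005176j S between n0,n4
  Y(L2) = 0.000-0.007334j S between n2,n1
  Y(R7) = 0.01374+0.000j S between n4,n3
  Y(C5) = 0.000+0.001638j S between n4,n0
  Y(R8) = 0.002959+0.000j S between n1,n2
  V1: constraint V(n5)−V(n3) = 10.9
Assemble and solve the 6×6 MNA system:
  V(n1)=-49.64+129.5j  V(n2)=-42.39+167.7j  V(n3)=-5.998-2.120j  V(n4)=-10.97+9.299j  V(n5)=4.902-2.120j
  i(V1)=-0.5579-0.3780j

2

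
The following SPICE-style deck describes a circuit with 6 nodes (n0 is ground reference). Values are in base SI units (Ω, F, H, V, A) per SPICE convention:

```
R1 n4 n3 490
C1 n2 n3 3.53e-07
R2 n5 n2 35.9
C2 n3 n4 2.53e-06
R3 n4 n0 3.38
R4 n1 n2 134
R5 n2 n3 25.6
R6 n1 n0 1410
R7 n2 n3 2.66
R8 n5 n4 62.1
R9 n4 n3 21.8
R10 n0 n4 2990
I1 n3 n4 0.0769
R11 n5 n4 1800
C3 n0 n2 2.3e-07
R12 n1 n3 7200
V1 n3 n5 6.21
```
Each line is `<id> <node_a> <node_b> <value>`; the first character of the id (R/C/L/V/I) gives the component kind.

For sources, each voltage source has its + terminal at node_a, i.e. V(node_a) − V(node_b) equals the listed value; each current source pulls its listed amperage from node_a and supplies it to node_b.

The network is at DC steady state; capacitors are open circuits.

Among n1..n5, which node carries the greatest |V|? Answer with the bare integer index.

MNA unknowns: 5 node voltages V₁..V_5 plus 1 source current (V1)
R1: Y=0.002041 on G[4,3]
C1: Y=0.000 on G[2,3]
R2: Y=0.02786 on G[5,2]
C2: Y=0.000 on G[3,4]
R3: Y=0.2959 on G[4,0]
R4: Y=0.007463 on G[1,2]
R5: Y=0.03906 on G[2,3]
R6: Y=0.0007092 on G[1,0]
R7: Y=0.3759 on G[2,3]
R8: Y=0.01610 on G[5,4]
R9: Y=0.04587 on G[4,3]
R10: Y=0.0003344 on G[0,4]
I1: z[3]−=0.0769, z[4]+=0.0769
R11: Y=0.0005556 on G[5,4]
C3: Y=0.000 on G[0,2]
R12: Y=0.0001389 on G[1,3]
V1: row V3−V5=6.21, i_V1 at 3,5
solve → V1=0.02511, V2=0.02032, V3=0.4108, V4=-6.013e-05, V5=-5.799
aux → i_V1=-0.2587

5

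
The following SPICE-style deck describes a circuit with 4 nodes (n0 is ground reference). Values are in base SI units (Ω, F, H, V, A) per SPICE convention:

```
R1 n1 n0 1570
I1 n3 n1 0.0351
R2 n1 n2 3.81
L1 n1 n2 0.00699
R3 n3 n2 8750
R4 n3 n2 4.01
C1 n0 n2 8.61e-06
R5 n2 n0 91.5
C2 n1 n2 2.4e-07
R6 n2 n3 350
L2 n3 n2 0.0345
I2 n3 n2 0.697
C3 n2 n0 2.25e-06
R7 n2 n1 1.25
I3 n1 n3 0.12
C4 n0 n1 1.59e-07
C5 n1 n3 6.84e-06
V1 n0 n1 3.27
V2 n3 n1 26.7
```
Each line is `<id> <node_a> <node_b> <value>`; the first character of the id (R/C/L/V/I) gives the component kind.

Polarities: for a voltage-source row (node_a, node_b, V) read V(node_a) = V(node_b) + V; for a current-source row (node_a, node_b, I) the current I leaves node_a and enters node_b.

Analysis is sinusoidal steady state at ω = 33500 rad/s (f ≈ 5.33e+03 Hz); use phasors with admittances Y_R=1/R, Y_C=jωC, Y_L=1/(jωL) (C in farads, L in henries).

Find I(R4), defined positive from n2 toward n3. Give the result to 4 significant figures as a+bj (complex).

Apply KCL at each of the 3 non-ground nodes and solve the resulting linear system.
Node n1: branches {R1, I1, R2, L1, C2, R7, I3, C4, C5, V1, V2} → V_1 = -3.270+0.000j
Node n2: branches {R2, L1, R3, R4, C1, R5, C2, R6, L2, I2, C3, R7} → V_2 = 2.190-0.6305j
Node n3: branches {I1, R3, R4, R6, L2, I2, I3, C5, V2} → V_3 = 23.43+0.000j
Source currents: i(V1)=0.2512+0.7726j, i(V2)=-5.972-6.259j

-5.297-0.1572j A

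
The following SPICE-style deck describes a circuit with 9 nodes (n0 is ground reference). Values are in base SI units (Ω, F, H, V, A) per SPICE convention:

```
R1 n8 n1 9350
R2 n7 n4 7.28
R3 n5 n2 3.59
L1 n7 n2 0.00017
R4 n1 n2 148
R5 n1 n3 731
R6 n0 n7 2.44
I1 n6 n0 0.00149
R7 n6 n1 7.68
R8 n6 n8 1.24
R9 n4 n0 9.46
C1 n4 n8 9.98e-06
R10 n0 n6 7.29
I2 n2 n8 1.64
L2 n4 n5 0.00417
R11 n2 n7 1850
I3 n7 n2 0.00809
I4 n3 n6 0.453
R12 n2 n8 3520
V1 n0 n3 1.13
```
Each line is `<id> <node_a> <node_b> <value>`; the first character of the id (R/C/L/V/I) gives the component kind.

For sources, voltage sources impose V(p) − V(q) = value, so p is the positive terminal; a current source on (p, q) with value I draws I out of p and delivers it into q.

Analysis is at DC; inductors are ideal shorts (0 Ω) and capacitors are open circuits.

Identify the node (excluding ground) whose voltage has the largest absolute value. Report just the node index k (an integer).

8

Element admittances at DC:
  Y(R1) = 0.0001070 S between n8,n1
  Y(R2) = 0.1374 S between n7,n4
  Y(R3) = 0.2786 S between n5,n2
  L1: short n7↔n2 (DC inductor)
  Y(R4) = 0.006757 S between n1,n2
  Y(R5) = 0.001368 S between n1,n3
  Y(R6) = 0.4098 S between n0,n7
  I1: injects 0.00149 A into n0 (from n6)
  Y(R7) = 0.1302 S between n6,n1
  Y(R8) = 0.8065 S between n6,n8
  Y(R9) = 0.1057 S between n4,n0
  Y(C1) = 0.000 S between n4,n8
  Y(R10) = 0.1372 S between n0,n6
  I2: injects 1.64 A into n8 (from n2)
  L2: short n4↔n5 (DC inductor)
  Y(R11) = 0.0005405 S between n2,n7
  I3: injects 0.00809 A into n2 (from n7)
  I4: injects 0.453 A into n6 (from n3)
  Y(R12) = 0.0002841 S between n2,n8
  V1: constraint V(n0)−V(n3) = 1.13
Assemble and solve the 11×11 MNA system:
  V(n1)=13.26  V(n2)=-3.084  V(n3)=-1.130  V(n4)=-2.459  V(n5)=-2.459  V(n6)=14.26  V(n7)=-3.084  V(n8)=16.28
  i(L1)=1.342  i(L2)=0.1741  i(V1)=0.4333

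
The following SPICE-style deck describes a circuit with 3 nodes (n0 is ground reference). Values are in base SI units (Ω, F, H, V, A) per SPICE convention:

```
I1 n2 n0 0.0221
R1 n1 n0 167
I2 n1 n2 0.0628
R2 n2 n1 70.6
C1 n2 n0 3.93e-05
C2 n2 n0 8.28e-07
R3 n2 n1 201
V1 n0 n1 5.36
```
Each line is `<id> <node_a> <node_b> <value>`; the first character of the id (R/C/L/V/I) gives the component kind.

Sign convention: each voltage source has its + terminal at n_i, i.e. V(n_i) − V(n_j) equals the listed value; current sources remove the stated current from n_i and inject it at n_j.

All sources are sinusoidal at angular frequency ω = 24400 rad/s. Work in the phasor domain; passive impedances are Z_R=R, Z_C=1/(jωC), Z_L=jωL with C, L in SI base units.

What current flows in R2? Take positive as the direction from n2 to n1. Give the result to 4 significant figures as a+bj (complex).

0.07590+0.0008949j A

Element admittances at ω=24400 rad/s:
  I1: injects 0.0221 A into n0 (from n2)
  Y(R1) = 0.005988+0.000j S between n1,n0
  I2: injects 0.0628 A into n2 (from n1)
  Y(R2) = 0.01416+0.000j S between n2,n1
  Y(C1) = 0.000+0.9589j S between n2,n0
  Y(C2) = 0.000+0.02020j S between n2,n0
  Y(R3) = 0.004975+0.000j S between n2,n1
  V1: constraint V(n0)−V(n1) = 5.36
Assemble and solve the 3×3 MNA system:
  V(n1)=-5.360+0.000j  V(n2)=-0.001235+0.06318j
  i(V1)=-0.07186-0.001209j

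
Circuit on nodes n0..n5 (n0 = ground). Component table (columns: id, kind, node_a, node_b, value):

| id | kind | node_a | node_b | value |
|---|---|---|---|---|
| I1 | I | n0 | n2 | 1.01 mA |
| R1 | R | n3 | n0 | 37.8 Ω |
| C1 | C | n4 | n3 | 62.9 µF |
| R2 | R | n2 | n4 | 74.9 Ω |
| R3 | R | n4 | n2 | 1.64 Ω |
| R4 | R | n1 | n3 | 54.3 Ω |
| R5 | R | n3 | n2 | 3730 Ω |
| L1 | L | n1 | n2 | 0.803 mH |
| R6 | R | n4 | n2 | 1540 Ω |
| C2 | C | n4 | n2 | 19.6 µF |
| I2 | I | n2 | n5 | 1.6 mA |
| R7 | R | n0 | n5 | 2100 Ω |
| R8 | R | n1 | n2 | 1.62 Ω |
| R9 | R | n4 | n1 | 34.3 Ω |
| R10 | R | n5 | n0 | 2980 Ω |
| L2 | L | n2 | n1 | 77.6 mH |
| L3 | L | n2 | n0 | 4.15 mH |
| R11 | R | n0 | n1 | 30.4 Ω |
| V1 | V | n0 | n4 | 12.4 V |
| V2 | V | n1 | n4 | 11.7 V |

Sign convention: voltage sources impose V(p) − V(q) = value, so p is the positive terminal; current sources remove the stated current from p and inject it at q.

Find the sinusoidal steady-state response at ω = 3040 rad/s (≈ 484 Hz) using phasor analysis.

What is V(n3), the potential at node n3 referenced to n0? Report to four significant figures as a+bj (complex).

Element admittances at ω=3040 rad/s:
  I1: injects 0.00101 A into n2 (from n0)
  Y(R1) = 0.02646+0.000j S between n3,n0
  Y(C1) = 0.000+0.1912j S between n4,n3
  Y(R2) = 0.01335+0.000j S between n2,n4
  Y(R3) = 0.6098+0.000j S between n4,n2
  Y(R4) = 0.01842+0.000j S between n1,n3
  Y(R5) = 0.0002681+0.000j S between n3,n2
  Y(L1) = 0.000-0.4096j S between n1,n2
  Y(R6) = 0.0006494+0.000j S between n4,n2
  Y(C2) = 0.000+0.05958j S between n4,n2
  I2: injects 0.0016 A into n5 (from n2)
  Y(R7) = 0.0004762+0.000j S between n0,n5
  Y(R8) = 0.6173+0.000j S between n1,n2
  Y(R9) = 0.02915+0.000j S between n4,n1
  Y(R10) = 0.0003356+0.000j S between n5,n0
  Y(L2) = 0.000-0.004239j S between n2,n1
  Y(L3) = 0.000-0.07926j S between n2,n0
  Y(R11) = 0.03289+0.000j S between n0,n1
  V1: constraint V(n0)−V(n4) = 12.4
  V2: constraint V(n1)−V(n4) = 11.7
Assemble and solve the 7×7 MNA system:
  V(n1)=-0.7000+0.000j  V(n2)=-5.754-2.372j  V(n3)=-11.77-2.702j  V(n4)=-12.40+0.000j  V(n5)=1.971+0.000j
  i(V1)=-0.5217+0.3846j  i(V2)=-4.623+0.5776j

-11.77-2.702j V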